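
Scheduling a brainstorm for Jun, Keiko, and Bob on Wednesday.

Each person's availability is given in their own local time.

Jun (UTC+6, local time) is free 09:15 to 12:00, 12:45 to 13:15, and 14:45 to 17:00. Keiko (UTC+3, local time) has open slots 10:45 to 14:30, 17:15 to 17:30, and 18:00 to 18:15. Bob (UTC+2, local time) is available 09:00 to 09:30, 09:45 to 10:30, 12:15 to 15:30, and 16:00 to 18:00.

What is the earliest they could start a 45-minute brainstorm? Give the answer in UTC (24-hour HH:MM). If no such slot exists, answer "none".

10:15

Jun → UTC: 03:15–06:00, 06:45–07:15, 08:45–11:00.
Keiko → UTC: 07:45–11:30, 14:15–14:30, 15:00–15:15.
Bob → UTC: 07:00–07:30, 07:45–08:30, 10:15–13:30, 14:00–16:00.
Jun ∩ Keiko: 08:45–11:00.
Jun ∩ Keiko ∩ Bob: 10:15–11:00.
Windows ≥ 45 min: 10:15–11:00.
Earliest such window starts at 10:15.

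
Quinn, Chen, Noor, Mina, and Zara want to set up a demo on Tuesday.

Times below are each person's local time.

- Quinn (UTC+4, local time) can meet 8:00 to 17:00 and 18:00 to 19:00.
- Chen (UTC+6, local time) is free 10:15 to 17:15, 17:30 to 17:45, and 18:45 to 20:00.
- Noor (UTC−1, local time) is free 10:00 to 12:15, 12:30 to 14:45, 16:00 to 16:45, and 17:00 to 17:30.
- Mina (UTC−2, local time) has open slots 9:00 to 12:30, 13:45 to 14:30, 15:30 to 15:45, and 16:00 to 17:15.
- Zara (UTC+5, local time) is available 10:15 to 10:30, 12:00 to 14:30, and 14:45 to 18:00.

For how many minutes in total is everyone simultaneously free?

45 minutes

Quinn → UTC: 04:00–13:00, 14:00–15:00.
Chen → UTC: 04:15–11:15, 11:30–11:45, 12:45–14:00.
Noor → UTC: 11:00–13:15, 13:30–15:45, 17:00–17:45, 18:00–18:30.
Mina → UTC: 11:00–14:30, 15:45–16:30, 17:30–17:45, 18:00–19:15.
Zara → UTC: 05:15–05:30, 07:00–09:30, 09:45–13:00.
Quinn ∩ Chen: 04:15–11:15, 11:30–11:45, 12:45–13:00.
Quinn ∩ Chen ∩ Noor: 11:00–11:15, 11:30–11:45, 12:45–13:00.
Quinn ∩ Chen ∩ Noor ∩ Mina: 11:00–11:15, 11:30–11:45, 12:45–13:00.
Quinn ∩ Chen ∩ Noor ∩ Mina ∩ Zara: 11:00–11:15, 11:30–11:45, 12:45–13:00.
Total common minutes: 15 + 15 + 15 = 45.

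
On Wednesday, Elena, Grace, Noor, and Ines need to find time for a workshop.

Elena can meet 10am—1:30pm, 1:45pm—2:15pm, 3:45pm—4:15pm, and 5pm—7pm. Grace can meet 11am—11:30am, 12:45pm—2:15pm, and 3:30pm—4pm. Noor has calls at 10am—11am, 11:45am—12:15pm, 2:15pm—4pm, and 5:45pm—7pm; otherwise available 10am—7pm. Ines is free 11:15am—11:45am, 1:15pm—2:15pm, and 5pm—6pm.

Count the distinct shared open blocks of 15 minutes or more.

3

Noor free within 10:00–19:00: 11:00–11:45, 12:15–14:15, 16:00–17:45.
Elena ∩ Grace: 11:00–11:30, 12:45–13:30, 13:45–14:15, 15:45–16:00.
Elena ∩ Grace ∩ Noor: 11:00–11:30, 12:45–13:30, 13:45–14:15.
Elena ∩ Grace ∩ Noor ∩ Ines: 11:15–11:30, 13:15–13:30, 13:45–14:15.
Windows ≥ 15 min: 11:15–11:30, 13:15–13:30, 13:45–14:15.
That's 3 windows.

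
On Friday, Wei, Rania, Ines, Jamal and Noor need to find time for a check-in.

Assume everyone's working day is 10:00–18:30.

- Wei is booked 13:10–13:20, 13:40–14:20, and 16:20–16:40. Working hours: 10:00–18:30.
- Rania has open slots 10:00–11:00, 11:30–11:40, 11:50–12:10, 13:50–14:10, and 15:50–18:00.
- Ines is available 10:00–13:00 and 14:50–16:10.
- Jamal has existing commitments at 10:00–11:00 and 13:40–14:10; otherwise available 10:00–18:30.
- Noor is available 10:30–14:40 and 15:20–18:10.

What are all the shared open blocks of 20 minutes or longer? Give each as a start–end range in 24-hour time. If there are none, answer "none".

11:50–12:10, 15:50–16:10

Wei free within 10:00–18:30: 10:00–13:10, 13:20–13:40, 14:20–16:20, 16:40–18:30.
Jamal free within 10:00–18:30: 11:00–13:40, 14:10–18:30.
Wei ∩ Rania: 10:00–11:00, 11:30–11:40, 11:50–12:10, 15:50–16:20, 16:40–18:00.
Wei ∩ Rania ∩ Ines: 10:00–11:00, 11:30–11:40, 11:50–12:10, 15:50–16:10.
Wei ∩ Rania ∩ Ines ∩ Jamal: 11:30–11:40, 11:50–12:10, 15:50–16:10.
Wei ∩ Rania ∩ Ines ∩ Jamal ∩ Noor: 11:30–11:40, 11:50–12:10, 15:50–16:10.
Windows ≥ 20 min: 11:50–12:10, 15:50–16:10.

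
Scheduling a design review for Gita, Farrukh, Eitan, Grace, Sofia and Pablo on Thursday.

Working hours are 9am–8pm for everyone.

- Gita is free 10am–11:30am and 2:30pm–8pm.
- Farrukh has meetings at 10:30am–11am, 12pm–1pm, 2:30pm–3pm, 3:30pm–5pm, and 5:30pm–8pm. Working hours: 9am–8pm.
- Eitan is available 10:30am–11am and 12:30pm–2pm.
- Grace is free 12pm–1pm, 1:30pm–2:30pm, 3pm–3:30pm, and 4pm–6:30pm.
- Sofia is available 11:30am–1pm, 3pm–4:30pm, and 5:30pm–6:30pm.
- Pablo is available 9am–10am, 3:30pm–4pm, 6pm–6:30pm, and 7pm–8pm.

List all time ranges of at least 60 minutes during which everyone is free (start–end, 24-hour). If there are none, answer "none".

Farrukh free within 09:00–20:00: 09:00–10:30, 11:00–12:00, 13:00–14:30, 15:00–15:30, 17:00–17:30.
Gita ∩ Farrukh: 10:00–10:30, 11:00–11:30, 15:00–15:30, 17:00–17:30.
Gita ∩ Farrukh ∩ Eitan: (none).
Gita ∩ Farrukh ∩ Eitan ∩ Grace: (none).
Gita ∩ Farrukh ∩ Eitan ∩ Grace ∩ Sofia: (none).
Gita ∩ Farrukh ∩ Eitan ∩ Grace ∩ Sofia ∩ Pablo: (none).
Windows ≥ 60 min: (none).

none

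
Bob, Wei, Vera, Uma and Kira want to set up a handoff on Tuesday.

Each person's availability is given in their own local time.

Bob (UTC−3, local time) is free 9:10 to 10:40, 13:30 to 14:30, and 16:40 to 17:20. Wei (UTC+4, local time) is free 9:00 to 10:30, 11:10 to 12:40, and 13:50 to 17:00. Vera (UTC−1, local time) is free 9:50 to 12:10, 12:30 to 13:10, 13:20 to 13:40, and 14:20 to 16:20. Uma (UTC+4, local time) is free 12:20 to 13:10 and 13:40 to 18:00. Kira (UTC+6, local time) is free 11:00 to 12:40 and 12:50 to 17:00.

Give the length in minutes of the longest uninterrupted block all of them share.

0 minutes

Bob → UTC: 12:10–13:40, 16:30–17:30, 19:40–20:20.
Wei → UTC: 05:00–06:30, 07:10–08:40, 09:50–13:00.
Vera → UTC: 10:50–13:10, 13:30–14:10, 14:20–14:40, 15:20–17:20.
Uma → UTC: 08:20–09:10, 09:40–14:00.
Kira → UTC: 05:00–06:40, 06:50–11:00.
Bob ∩ Wei: 12:10–13:00.
Bob ∩ Wei ∩ Vera: 12:10–13:00.
Bob ∩ Wei ∩ Vera ∩ Uma: 12:10–13:00.
Bob ∩ Wei ∩ Vera ∩ Uma ∩ Kira: (none).
No common window.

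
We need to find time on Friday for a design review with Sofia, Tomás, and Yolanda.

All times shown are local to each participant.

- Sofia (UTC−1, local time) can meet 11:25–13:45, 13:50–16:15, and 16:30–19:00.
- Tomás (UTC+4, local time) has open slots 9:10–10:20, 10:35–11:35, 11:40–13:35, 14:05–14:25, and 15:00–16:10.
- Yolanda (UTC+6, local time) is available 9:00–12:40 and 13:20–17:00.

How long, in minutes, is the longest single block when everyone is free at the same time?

0 minutes

Sofia → UTC: 12:25–14:45, 14:50–17:15, 17:30–20:00.
Tomás → UTC: 05:10–06:20, 06:35–07:35, 07:40–09:35, 10:05–10:25, 11:00–12:10.
Yolanda → UTC: 03:00–06:40, 07:20–11:00.
Sofia ∩ Tomás: (none).
Sofia ∩ Tomás ∩ Yolanda: (none).
No common window.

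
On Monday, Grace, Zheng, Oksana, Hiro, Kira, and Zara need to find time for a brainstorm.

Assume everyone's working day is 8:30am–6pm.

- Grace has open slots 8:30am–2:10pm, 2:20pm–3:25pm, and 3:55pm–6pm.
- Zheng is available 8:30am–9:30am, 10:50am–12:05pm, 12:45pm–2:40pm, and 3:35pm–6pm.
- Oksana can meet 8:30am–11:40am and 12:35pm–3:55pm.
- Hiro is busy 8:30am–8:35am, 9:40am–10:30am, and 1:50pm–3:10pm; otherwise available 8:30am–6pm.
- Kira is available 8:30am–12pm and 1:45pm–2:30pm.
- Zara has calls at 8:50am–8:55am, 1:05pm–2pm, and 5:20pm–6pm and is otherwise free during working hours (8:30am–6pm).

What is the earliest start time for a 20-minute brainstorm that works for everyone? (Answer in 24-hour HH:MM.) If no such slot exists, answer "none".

08:55

Hiro free within 08:30–18:00: 08:35–09:40, 10:30–13:50, 15:10–18:00.
Zara free within 08:30–18:00: 08:30–08:50, 08:55–13:05, 14:00–17:20.
Grace ∩ Zheng: 08:30–09:30, 10:50–12:05, 12:45–14:10, 14:20–14:40, 15:55–18:00.
Grace ∩ Zheng ∩ Oksana: 08:30–09:30, 10:50–11:40, 12:45–14:10, 14:20–14:40.
Grace ∩ Zheng ∩ Oksana ∩ Hiro: 08:35–09:30, 10:50–11:40, 12:45–13:50.
Grace ∩ Zheng ∩ Oksana ∩ Hiro ∩ Kira: 08:35–09:30, 10:50–11:40, 13:45–13:50.
Grace ∩ Zheng ∩ Oksana ∩ Hiro ∩ Kira ∩ Zara: 08:35–08:50, 08:55–09:30, 10:50–11:40.
Windows ≥ 20 min: 08:55–09:30, 10:50–11:40.
Earliest such window starts at 08:55.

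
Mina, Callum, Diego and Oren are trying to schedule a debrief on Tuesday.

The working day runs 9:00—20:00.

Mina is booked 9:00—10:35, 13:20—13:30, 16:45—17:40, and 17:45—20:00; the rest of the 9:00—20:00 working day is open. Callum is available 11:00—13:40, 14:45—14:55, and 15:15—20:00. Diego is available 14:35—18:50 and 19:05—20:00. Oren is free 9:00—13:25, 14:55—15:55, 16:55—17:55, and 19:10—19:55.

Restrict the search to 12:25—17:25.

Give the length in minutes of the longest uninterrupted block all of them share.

Mina free within 09:00–20:00: 10:35–13:20, 13:30–16:45, 17:40–17:45.
Mina ∩ Callum: 11:00–13:20, 13:30–13:40, 14:45–14:55, 15:15–16:45, 17:40–17:45.
Mina ∩ Callum ∩ Diego: 14:45–14:55, 15:15–16:45, 17:40–17:45.
Mina ∩ Callum ∩ Diego ∩ Oren: 15:15–15:55, 17:40–17:45.
Restricted to 12:25–17:25: 15:15–15:55.
Single common window of 40 minutes.

40 minutes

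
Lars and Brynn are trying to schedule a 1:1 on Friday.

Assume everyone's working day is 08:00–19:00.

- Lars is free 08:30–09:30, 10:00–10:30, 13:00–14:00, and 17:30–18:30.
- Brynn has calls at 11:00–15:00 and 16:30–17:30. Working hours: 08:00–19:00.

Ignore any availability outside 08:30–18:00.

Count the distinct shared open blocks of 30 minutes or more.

3

Brynn free within 08:00–19:00: 08:00–11:00, 15:00–16:30, 17:30–19:00.
Lars ∩ Brynn: 08:30–09:30, 10:00–10:30, 17:30–18:30.
Restricted to 08:30–18:00: 08:30–09:30, 10:00–10:30, 17:30–18:00.
Windows ≥ 30 min: 08:30–09:30, 10:00–10:30, 17:30–18:00.
That's 3 windows.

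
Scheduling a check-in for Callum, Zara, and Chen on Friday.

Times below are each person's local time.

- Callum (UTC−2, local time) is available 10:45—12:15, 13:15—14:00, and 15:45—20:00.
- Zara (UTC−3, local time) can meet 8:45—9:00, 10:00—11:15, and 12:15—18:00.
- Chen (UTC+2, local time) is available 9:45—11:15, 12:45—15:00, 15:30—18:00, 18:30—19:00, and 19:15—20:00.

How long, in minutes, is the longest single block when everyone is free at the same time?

45 minutes

Callum → UTC: 12:45–14:15, 15:15–16:00, 17:45–22:00.
Zara → UTC: 11:45–12:00, 13:00–14:15, 15:15–21:00.
Chen → UTC: 07:45–09:15, 10:45–13:00, 13:30–16:00, 16:30–17:00, 17:15–18:00.
Callum ∩ Zara: 13:00–14:15, 15:15–16:00, 17:45–21:00.
Callum ∩ Zara ∩ Chen: 13:30–14:15, 15:15–16:00, 17:45–18:00.
Common window lengths: 45, 45, 15 min; longest is 45.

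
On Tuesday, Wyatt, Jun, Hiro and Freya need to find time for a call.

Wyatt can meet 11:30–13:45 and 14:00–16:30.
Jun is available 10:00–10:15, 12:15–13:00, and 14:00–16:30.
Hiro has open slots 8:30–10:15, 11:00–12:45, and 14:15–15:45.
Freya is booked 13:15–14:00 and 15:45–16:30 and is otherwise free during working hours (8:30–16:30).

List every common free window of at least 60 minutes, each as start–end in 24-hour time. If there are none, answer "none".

Freya free within 08:30–16:30: 08:30–13:15, 14:00–15:45.
Wyatt ∩ Jun: 12:15–13:00, 14:00–16:30.
Wyatt ∩ Jun ∩ Hiro: 12:15–12:45, 14:15–15:45.
Wyatt ∩ Jun ∩ Hiro ∩ Freya: 12:15–12:45, 14:15–15:45.
Windows ≥ 60 min: 14:15–15:45.

14:15–15:45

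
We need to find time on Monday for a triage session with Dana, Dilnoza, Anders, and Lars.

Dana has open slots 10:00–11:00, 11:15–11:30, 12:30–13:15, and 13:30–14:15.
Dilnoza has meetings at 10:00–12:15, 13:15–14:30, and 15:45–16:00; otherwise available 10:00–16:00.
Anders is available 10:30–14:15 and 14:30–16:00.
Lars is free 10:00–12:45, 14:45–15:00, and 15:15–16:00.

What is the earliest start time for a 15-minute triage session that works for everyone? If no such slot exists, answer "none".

Dilnoza free within 10:00–16:00: 12:15–13:15, 14:30–15:45.
Dana ∩ Dilnoza: 12:30–13:15.
Dana ∩ Dilnoza ∩ Anders: 12:30–13:15.
Dana ∩ Dilnoza ∩ Anders ∩ Lars: 12:30–12:45.
Windows ≥ 15 min: 12:30–12:45.
Earliest such window starts at 12:30.

12:30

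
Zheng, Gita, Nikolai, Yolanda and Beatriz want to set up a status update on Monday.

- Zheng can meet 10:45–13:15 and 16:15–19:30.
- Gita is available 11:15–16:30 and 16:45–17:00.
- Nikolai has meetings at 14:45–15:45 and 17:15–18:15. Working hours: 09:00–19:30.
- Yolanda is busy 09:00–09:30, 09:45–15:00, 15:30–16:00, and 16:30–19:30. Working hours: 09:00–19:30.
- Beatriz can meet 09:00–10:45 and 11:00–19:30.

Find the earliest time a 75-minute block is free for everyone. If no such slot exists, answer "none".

none

Nikolai free within 09:00–19:30: 09:00–14:45, 15:45–17:15, 18:15–19:30.
Yolanda free within 09:00–19:30: 09:30–09:45, 15:00–15:30, 16:00–16:30.
Zheng ∩ Gita: 11:15–13:15, 16:15–16:30, 16:45–17:00.
Zheng ∩ Gita ∩ Nikolai: 11:15–13:15, 16:15–16:30, 16:45–17:00.
Zheng ∩ Gita ∩ Nikolai ∩ Yolanda: 16:15–16:30.
Zheng ∩ Gita ∩ Nikolai ∩ Yolanda ∩ Beatriz: 16:15–16:30.
Windows ≥ 75 min: (none).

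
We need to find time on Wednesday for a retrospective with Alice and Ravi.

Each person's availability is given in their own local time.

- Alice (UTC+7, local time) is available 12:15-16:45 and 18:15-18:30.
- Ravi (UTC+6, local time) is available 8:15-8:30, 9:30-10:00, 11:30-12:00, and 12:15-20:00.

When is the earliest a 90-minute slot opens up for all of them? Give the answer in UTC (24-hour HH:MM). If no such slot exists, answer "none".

06:15

Alice → UTC: 05:15–09:45, 11:15–11:30.
Ravi → UTC: 02:15–02:30, 03:30–04:00, 05:30–06:00, 06:15–14:00.
Alice ∩ Ravi: 05:30–06:00, 06:15–09:45, 11:15–11:30.
Windows ≥ 90 min: 06:15–09:45.
Earliest such window starts at 06:15.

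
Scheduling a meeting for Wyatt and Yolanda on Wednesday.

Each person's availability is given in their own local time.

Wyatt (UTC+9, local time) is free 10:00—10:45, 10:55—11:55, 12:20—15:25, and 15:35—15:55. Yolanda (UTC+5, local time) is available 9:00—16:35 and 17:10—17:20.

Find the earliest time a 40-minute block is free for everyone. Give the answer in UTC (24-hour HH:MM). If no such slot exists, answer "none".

04:00

Wyatt → UTC: 01:00–01:45, 01:55–02:55, 03:20–06:25, 06:35–06:55.
Yolanda → UTC: 04:00–11:35, 12:10–12:20.
Wyatt ∩ Yolanda: 04:00–06:25, 06:35–06:55.
Windows ≥ 40 min: 04:00–06:25.
Earliest such window starts at 04:00.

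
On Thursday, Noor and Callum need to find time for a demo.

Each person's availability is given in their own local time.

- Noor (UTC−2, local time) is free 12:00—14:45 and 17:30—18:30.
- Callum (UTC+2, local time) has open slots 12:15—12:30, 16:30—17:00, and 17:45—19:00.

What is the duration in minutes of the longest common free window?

Noor → UTC: 14:00–16:45, 19:30–20:30.
Callum → UTC: 10:15–10:30, 14:30–15:00, 15:45–17:00.
Noor ∩ Callum: 14:30–15:00, 15:45–16:45.
Common window lengths: 30, 60 min; longest is 60.

60 minutes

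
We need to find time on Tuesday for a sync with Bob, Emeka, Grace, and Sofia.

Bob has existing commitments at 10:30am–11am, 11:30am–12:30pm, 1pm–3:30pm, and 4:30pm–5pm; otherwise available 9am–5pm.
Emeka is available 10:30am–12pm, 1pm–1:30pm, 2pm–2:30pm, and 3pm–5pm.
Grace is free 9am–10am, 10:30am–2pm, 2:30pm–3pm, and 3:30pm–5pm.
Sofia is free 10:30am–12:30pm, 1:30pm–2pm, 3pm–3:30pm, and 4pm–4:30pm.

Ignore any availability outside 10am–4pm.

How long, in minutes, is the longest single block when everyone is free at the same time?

30 minutes

Bob free within 09:00–17:00: 09:00–10:30, 11:00–11:30, 12:30–13:00, 15:30–16:30.
Bob ∩ Emeka: 11:00–11:30, 15:30–16:30.
Bob ∩ Emeka ∩ Grace: 11:00–11:30, 15:30–16:30.
Bob ∩ Emeka ∩ Grace ∩ Sofia: 11:00–11:30, 16:00–16:30.
Restricted to 10:00–16:00: 11:00–11:30.
Single common window of 30 minutes.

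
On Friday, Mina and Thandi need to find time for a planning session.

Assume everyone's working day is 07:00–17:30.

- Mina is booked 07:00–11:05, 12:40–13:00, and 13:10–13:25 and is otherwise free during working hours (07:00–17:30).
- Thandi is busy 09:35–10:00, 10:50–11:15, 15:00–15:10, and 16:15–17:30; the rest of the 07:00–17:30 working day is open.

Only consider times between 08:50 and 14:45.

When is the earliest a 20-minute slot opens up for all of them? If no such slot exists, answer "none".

11:15

Mina free within 07:00–17:30: 11:05–12:40, 13:00–13:10, 13:25–17:30.
Thandi free within 07:00–17:30: 07:00–09:35, 10:00–10:50, 11:15–15:00, 15:10–16:15.
Mina ∩ Thandi: 11:15–12:40, 13:00–13:10, 13:25–15:00, 15:10–16:15.
Restricted to 08:50–14:45: 11:15–12:40, 13:00–13:10, 13:25–14:45.
Windows ≥ 20 min: 11:15–12:40, 13:25–14:45.
Earliest such window starts at 11:15.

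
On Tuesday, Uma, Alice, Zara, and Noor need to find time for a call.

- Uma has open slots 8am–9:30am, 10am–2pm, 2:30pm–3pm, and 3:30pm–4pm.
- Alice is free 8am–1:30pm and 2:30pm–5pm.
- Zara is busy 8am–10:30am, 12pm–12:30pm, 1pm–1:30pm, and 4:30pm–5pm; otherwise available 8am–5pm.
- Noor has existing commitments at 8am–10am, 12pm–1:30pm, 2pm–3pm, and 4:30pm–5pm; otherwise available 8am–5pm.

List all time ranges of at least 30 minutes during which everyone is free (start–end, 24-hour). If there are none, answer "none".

10:30–12:00, 15:30–16:00

Zara free within 08:00–17:00: 10:30–12:00, 12:30–13:00, 13:30–16:30.
Noor free within 08:00–17:00: 10:00–12:00, 13:30–14:00, 15:00–16:30.
Uma ∩ Alice: 08:00–09:30, 10:00–13:30, 14:30–15:00, 15:30–16:00.
Uma ∩ Alice ∩ Zara: 10:30–12:00, 12:30–13:00, 14:30–15:00, 15:30–16:00.
Uma ∩ Alice ∩ Zara ∩ Noor: 10:30–12:00, 15:30–16:00.
Windows ≥ 30 min: 10:30–12:00, 15:30–16:00.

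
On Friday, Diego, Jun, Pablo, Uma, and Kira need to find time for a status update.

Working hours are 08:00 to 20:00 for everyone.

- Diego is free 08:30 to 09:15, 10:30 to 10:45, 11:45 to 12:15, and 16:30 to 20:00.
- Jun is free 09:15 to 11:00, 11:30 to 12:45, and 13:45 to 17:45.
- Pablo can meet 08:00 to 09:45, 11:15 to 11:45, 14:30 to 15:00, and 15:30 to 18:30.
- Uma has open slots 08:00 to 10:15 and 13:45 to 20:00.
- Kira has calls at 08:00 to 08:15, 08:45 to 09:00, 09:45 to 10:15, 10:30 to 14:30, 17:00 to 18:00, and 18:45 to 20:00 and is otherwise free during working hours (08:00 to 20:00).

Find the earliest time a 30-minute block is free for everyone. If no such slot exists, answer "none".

Kira free within 08:00–20:00: 08:15–08:45, 09:00–09:45, 10:15–10:30, 14:30–17:00, 18:00–18:45.
Diego ∩ Jun: 10:30–10:45, 11:45–12:15, 16:30–17:45.
Diego ∩ Jun ∩ Pablo: 16:30–17:45.
Diego ∩ Jun ∩ Pablo ∩ Uma: 16:30–17:45.
Diego ∩ Jun ∩ Pablo ∩ Uma ∩ Kira: 16:30–17:00.
Windows ≥ 30 min: 16:30–17:00.
Earliest such window starts at 16:30.

16:30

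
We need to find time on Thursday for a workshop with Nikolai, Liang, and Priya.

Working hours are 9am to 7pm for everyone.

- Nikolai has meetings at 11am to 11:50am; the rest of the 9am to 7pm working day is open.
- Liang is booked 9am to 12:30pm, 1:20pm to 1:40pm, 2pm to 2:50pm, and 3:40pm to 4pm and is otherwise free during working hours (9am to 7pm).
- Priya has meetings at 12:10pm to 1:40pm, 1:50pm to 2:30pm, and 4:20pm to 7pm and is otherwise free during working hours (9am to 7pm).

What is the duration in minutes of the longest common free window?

50 minutes

Nikolai free within 09:00–19:00: 09:00–11:00, 11:50–19:00.
Liang free within 09:00–19:00: 12:30–13:20, 13:40–14:00, 14:50–15:40, 16:00–19:00.
Priya free within 09:00–19:00: 09:00–12:10, 13:40–13:50, 14:30–16:20.
Nikolai ∩ Liang: 12:30–13:20, 13:40–14:00, 14:50–15:40, 16:00–19:00.
Nikolai ∩ Liang ∩ Priya: 13:40–13:50, 14:50–15:40, 16:00–16:20.
Common window lengths: 10, 50, 20 min; longest is 50.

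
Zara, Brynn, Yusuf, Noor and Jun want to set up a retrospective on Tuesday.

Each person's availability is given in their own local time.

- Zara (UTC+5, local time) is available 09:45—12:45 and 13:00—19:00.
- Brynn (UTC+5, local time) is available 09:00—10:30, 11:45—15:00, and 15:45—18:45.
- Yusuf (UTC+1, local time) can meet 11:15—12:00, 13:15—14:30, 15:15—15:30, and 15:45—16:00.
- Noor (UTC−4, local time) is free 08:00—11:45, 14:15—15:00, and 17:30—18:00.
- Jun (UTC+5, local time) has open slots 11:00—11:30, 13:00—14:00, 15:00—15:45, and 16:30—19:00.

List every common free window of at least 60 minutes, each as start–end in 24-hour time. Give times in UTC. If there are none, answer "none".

Zara → UTC: 04:45–07:45, 08:00–14:00.
Brynn → UTC: 04:00–05:30, 06:45–10:00, 10:45–13:45.
Yusuf → UTC: 10:15–11:00, 12:15–13:30, 14:15–14:30, 14:45–15:00.
Noor → UTC: 12:00–15:45, 18:15–19:00, 21:30–22:00.
Jun → UTC: 06:00–06:30, 08:00–09:00, 10:00–10:45, 11:30–14:00.
Zara ∩ Brynn: 04:45–05:30, 06:45–07:45, 08:00–10:00, 10:45–13:45.
Zara ∩ Brynn ∩ Yusuf: 10:45–11:00, 12:15–13:30.
Zara ∩ Brynn ∩ Yusuf ∩ Noor: 12:15–13:30.
Zara ∩ Brynn ∩ Yusuf ∩ Noor ∩ Jun: 12:15–13:30.
Windows ≥ 60 min: 12:15–13:30.

12:15–13:30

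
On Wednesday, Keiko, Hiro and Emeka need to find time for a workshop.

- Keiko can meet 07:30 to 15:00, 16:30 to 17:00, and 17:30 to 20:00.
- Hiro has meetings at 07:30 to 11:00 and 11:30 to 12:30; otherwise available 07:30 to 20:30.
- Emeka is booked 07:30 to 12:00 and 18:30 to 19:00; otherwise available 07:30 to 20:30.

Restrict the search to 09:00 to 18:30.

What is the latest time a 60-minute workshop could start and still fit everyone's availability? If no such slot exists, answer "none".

17:30

Hiro free within 07:30–20:30: 11:00–11:30, 12:30–20:30.
Emeka free within 07:30–20:30: 12:00–18:30, 19:00–20:30.
Keiko ∩ Hiro: 11:00–11:30, 12:30–15:00, 16:30–17:00, 17:30–20:00.
Keiko ∩ Hiro ∩ Emeka: 12:30–15:00, 16:30–17:00, 17:30–18:30, 19:00–20:00.
Restricted to 09:00–18:30: 12:30–15:00, 16:30–17:00, 17:30–18:30.
Windows ≥ 60 min: 12:30–15:00, 17:30–18:30.
Latest start in the last window 17:30–18:30 is 18:30 − 60 min = 17:30.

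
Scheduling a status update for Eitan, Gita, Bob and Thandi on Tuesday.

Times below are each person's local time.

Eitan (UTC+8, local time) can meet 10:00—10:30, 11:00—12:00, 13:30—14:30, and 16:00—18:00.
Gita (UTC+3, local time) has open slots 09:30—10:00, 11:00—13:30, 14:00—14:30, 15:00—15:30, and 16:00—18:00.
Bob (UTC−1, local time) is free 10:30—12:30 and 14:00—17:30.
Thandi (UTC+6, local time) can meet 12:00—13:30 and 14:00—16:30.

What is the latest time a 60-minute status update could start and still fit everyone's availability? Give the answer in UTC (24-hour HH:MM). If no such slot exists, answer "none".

Eitan → UTC: 02:00–02:30, 03:00–04:00, 05:30–06:30, 08:00–10:00.
Gita → UTC: 06:30–07:00, 08:00–10:30, 11:00–11:30, 12:00–12:30, 13:00–15:00.
Bob → UTC: 11:30–13:30, 15:00–18:30.
Thandi → UTC: 06:00–07:30, 08:00–10:30.
Eitan ∩ Gita: 08:00–10:00.
Eitan ∩ Gita ∩ Bob: (none).
Eitan ∩ Gita ∩ Bob ∩ Thandi: (none).
Windows ≥ 60 min: (none).

none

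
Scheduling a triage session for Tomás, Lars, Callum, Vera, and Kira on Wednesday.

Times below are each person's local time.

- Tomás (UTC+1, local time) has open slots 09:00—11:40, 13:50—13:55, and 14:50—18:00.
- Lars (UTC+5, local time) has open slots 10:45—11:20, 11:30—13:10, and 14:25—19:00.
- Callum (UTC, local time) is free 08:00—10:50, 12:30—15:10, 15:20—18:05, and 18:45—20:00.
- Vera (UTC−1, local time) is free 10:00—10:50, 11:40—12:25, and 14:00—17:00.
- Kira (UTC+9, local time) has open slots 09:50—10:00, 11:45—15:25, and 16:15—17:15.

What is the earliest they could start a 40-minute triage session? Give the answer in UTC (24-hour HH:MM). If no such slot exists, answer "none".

Tomás → UTC: 08:00–10:40, 12:50–12:55, 13:50–17:00.
Lars → UTC: 05:45–06:20, 06:30–08:10, 09:25–14:00.
Callum → UTC: 08:00–10:50, 12:30–15:10, 15:20–18:05, 18:45–20:00.
Vera → UTC: 11:00–11:50, 12:40–13:25, 15:00–18:00.
Kira → UTC: 00:50–01:00, 02:45–06:25, 07:15–08:15.
Tomás ∩ Lars: 08:00–08:10, 09:25–10:40, 12:50–12:55, 13:50–14:00.
Tomás ∩ Lars ∩ Callum: 08:00–08:10, 09:25–10:40, 12:50–12:55, 13:50–14:00.
Tomás ∩ Lars ∩ Callum ∩ Vera: 12:50–12:55.
Tomás ∩ Lars ∩ Callum ∩ Vera ∩ Kira: (none).
Windows ≥ 40 min: (none).

none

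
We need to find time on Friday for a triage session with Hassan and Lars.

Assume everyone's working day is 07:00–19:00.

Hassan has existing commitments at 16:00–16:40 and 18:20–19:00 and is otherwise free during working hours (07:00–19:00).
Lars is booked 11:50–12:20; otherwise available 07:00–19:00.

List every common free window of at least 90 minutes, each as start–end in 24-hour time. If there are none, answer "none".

Hassan free within 07:00–19:00: 07:00–16:00, 16:40–18:20.
Lars free within 07:00–19:00: 07:00–11:50, 12:20–19:00.
Hassan ∩ Lars: 07:00–11:50, 12:20–16:00, 16:40–18:20.
Windows ≥ 90 min: 07:00–11:50, 12:20–16:00, 16:40–18:20.

07:00–11:50, 12:20–16:00, 16:40–18:20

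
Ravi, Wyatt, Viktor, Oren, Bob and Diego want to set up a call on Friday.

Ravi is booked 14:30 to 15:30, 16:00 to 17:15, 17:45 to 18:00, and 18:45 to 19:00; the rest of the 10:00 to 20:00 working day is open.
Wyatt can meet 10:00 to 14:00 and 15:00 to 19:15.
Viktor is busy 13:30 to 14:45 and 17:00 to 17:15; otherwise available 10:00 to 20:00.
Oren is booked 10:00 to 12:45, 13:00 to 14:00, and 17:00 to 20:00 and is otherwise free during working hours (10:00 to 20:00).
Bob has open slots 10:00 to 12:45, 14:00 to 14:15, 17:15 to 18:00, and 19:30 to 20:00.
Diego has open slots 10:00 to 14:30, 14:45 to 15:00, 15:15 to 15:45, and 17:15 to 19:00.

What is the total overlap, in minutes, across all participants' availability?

0 minutes

Ravi free within 10:00–20:00: 10:00–14:30, 15:30–16:00, 17:15–17:45, 18:00–18:45, 19:00–20:00.
Viktor free within 10:00–20:00: 10:00–13:30, 14:45–17:00, 17:15–20:00.
Oren free within 10:00–20:00: 12:45–13:00, 14:00–17:00.
Ravi ∩ Wyatt: 10:00–14:00, 15:30–16:00, 17:15–17:45, 18:00–18:45, 19:00–19:15.
Ravi ∩ Wyatt ∩ Viktor: 10:00–13:30, 15:30–16:00, 17:15–17:45, 18:00–18:45, 19:00–19:15.
Ravi ∩ Wyatt ∩ Viktor ∩ Oren: 12:45–13:00, 15:30–16:00.
Ravi ∩ Wyatt ∩ Viktor ∩ Oren ∩ Bob: (none).
Ravi ∩ Wyatt ∩ Viktor ∩ Oren ∩ Bob ∩ Diego: (none).
Total common minutes: 0.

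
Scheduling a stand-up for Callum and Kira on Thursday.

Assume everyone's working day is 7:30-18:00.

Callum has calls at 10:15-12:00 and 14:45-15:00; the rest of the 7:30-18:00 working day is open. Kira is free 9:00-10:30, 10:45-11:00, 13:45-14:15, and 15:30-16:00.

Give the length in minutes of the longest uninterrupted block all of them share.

Callum free within 07:30–18:00: 07:30–10:15, 12:00–14:45, 15:00–18:00.
Callum ∩ Kira: 09:00–10:15, 13:45–14:15, 15:30–16:00.
Common window lengths: 75, 30, 30 min; longest is 75.

75 minutes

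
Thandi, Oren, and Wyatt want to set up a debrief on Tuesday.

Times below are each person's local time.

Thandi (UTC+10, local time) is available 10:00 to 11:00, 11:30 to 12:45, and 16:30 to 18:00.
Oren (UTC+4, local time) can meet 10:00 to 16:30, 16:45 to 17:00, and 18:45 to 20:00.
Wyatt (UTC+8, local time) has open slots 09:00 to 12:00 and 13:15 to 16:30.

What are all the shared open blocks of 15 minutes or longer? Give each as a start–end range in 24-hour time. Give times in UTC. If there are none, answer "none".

06:30–08:00

Thandi → UTC: 00:00–01:00, 01:30–02:45, 06:30–08:00.
Oren → UTC: 06:00–12:30, 12:45–13:00, 14:45–16:00.
Wyatt → UTC: 01:00–04:00, 05:15–08:30.
Thandi ∩ Oren: 06:30–08:00.
Thandi ∩ Oren ∩ Wyatt: 06:30–08:00.
Windows ≥ 15 min: 06:30–08:00.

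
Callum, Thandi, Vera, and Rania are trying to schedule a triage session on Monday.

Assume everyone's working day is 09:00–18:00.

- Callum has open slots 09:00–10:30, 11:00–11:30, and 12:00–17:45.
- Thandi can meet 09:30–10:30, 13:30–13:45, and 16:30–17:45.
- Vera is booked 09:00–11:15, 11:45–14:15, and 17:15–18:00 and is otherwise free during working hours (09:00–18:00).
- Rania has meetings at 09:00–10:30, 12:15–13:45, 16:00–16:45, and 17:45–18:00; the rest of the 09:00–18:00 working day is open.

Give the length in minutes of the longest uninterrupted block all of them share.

30 minutes

Vera free within 09:00–18:00: 11:15–11:45, 14:15–17:15.
Rania free within 09:00–18:00: 10:30–12:15, 13:45–16:00, 16:45–17:45.
Callum ∩ Thandi: 09:30–10:30, 13:30–13:45, 16:30–17:45.
Callum ∩ Thandi ∩ Vera: 16:30–17:15.
Callum ∩ Thandi ∩ Vera ∩ Rania: 16:45–17:15.
Single common window of 30 minutes.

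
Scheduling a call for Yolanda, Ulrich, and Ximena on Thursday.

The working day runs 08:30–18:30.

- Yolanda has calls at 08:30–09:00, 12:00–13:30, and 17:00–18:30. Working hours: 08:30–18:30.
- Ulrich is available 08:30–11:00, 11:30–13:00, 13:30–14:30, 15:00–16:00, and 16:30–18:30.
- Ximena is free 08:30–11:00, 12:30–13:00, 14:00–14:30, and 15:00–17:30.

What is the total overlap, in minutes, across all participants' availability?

240 minutes

Yolanda free within 08:30–18:30: 09:00–12:00, 13:30–17:00.
Yolanda ∩ Ulrich: 09:00–11:00, 11:30–12:00, 13:30–14:30, 15:00–16:00, 16:30–17:00.
Yolanda ∩ Ulrich ∩ Ximena: 09:00–11:00, 14:00–14:30, 15:00–16:00, 16:30–17:00.
Total common minutes: 120 + 30 + 60 + 30 = 240.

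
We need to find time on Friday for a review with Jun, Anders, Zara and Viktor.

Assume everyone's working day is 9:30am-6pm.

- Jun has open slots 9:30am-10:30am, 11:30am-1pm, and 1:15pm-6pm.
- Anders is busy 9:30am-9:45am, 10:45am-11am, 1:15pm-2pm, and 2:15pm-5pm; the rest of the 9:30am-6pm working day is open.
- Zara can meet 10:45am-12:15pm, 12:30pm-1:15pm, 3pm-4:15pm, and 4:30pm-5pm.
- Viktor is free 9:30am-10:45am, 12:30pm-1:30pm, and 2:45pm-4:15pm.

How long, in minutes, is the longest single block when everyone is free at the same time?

Anders free within 09:30–18:00: 09:45–10:45, 11:00–13:15, 14:00–14:15, 17:00–18:00.
Jun ∩ Anders: 09:45–10:30, 11:30–13:00, 14:00–14:15, 17:00–18:00.
Jun ∩ Anders ∩ Zara: 11:30–12:15, 12:30–13:00.
Jun ∩ Anders ∩ Zara ∩ Viktor: 12:30–13:00.
Single common window of 30 minutes.

30 minutes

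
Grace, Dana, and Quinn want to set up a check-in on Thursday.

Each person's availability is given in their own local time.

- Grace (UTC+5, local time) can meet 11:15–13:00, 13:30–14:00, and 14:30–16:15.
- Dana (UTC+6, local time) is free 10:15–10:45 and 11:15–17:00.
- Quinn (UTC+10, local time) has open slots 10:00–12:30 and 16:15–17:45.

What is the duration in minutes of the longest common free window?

90 minutes

Grace → UTC: 06:15–08:00, 08:30–09:00, 09:30–11:15.
Dana → UTC: 04:15–04:45, 05:15–11:00.
Quinn → UTC: 00:00–02:30, 06:15–07:45.
Grace ∩ Dana: 06:15–08:00, 08:30–09:00, 09:30–11:00.
Grace ∩ Dana ∩ Quinn: 06:15–07:45.
Single common window of 90 minutes.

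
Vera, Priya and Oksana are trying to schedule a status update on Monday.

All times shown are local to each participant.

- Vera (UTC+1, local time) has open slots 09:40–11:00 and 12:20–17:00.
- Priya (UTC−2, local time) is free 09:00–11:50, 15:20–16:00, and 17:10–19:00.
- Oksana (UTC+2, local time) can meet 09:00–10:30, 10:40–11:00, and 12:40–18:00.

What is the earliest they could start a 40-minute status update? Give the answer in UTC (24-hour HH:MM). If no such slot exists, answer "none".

11:20

Vera → UTC: 08:40–10:00, 11:20–16:00.
Priya → UTC: 11:00–13:50, 17:20–18:00, 19:10–21:00.
Oksana → UTC: 07:00–08:30, 08:40–09:00, 10:40–16:00.
Vera ∩ Priya: 11:20–13:50.
Vera ∩ Priya ∩ Oksana: 11:20–13:50.
Windows ≥ 40 min: 11:20–13:50.
Earliest such window starts at 11:20.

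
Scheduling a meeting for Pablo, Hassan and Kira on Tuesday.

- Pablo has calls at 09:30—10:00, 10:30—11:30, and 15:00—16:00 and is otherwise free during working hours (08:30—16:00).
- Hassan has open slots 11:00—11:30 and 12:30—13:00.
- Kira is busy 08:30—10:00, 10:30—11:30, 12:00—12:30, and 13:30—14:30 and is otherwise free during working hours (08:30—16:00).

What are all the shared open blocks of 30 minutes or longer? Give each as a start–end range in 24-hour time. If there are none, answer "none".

12:30–13:00

Pablo free within 08:30–16:00: 08:30–09:30, 10:00–10:30, 11:30–15:00.
Kira free within 08:30–16:00: 10:00–10:30, 11:30–12:00, 12:30–13:30, 14:30–16:00.
Pablo ∩ Hassan: 12:30–13:00.
Pablo ∩ Hassan ∩ Kira: 12:30–13:00.
Windows ≥ 30 min: 12:30–13:00.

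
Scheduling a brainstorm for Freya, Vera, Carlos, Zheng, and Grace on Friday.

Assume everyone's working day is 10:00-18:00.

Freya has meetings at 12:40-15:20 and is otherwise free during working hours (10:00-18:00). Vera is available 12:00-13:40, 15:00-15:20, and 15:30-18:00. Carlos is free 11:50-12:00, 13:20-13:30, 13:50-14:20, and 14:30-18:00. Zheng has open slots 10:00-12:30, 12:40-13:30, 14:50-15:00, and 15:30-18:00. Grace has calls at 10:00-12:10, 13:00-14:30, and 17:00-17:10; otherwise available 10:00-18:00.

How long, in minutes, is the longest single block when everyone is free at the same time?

Freya free within 10:00–18:00: 10:00–12:40, 15:20–18:00.
Grace free within 10:00–18:00: 12:10–13:00, 14:30–17:00, 17:10–18:00.
Freya ∩ Vera: 12:00–12:40, 15:30–18:00.
Freya ∩ Vera ∩ Carlos: 15:30–18:00.
Freya ∩ Vera ∩ Carlos ∩ Zheng: 15:30–18:00.
Freya ∩ Vera ∩ Carlos ∩ Zheng ∩ Grace: 15:30–17:00, 17:10–18:00.
Common window lengths: 90, 50 min; longest is 90.

90 minutes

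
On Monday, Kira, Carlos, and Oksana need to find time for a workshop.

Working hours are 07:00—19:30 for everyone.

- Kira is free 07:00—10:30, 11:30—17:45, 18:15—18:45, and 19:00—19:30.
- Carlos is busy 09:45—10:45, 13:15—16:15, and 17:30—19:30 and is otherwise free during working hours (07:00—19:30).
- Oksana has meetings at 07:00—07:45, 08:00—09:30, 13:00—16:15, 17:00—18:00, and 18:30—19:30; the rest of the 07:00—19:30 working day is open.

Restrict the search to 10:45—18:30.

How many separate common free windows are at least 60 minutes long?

Carlos free within 07:00–19:30: 07:00–09:45, 10:45–13:15, 16:15–17:30.
Oksana free within 07:00–19:30: 07:45–08:00, 09:30–13:00, 16:15–17:00, 18:00–18:30.
Kira ∩ Carlos: 07:00–09:45, 11:30–13:15, 16:15–17:30.
Kira ∩ Carlos ∩ Oksana: 07:45–08:00, 09:30–09:45, 11:30–13:00, 16:15–17:00.
Restricted to 10:45–18:30: 11:30–13:00, 16:15–17:00.
Windows ≥ 60 min: 11:30–13:00.
That's 1 window.

1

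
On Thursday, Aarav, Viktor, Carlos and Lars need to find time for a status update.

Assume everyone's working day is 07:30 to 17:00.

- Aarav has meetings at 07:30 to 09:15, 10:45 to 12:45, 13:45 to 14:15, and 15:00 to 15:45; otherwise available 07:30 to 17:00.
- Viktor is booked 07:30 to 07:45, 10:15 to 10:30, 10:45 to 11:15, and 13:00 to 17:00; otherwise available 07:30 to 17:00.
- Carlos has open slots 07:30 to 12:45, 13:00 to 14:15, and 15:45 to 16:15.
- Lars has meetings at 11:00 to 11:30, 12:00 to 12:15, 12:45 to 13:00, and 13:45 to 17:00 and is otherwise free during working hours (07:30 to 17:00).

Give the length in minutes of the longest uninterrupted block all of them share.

60 minutes

Aarav free within 07:30–17:00: 09:15–10:45, 12:45–13:45, 14:15–15:00, 15:45–17:00.
Viktor free within 07:30–17:00: 07:45–10:15, 10:30–10:45, 11:15–13:00.
Lars free within 07:30–17:00: 07:30–11:00, 11:30–12:00, 12:15–12:45, 13:00–13:45.
Aarav ∩ Viktor: 09:15–10:15, 10:30–10:45, 12:45–13:00.
Aarav ∩ Viktor ∩ Carlos: 09:15–10:15, 10:30–10:45.
Aarav ∩ Viktor ∩ Carlos ∩ Lars: 09:15–10:15, 10:30–10:45.
Common window lengths: 60, 15 min; longest is 60.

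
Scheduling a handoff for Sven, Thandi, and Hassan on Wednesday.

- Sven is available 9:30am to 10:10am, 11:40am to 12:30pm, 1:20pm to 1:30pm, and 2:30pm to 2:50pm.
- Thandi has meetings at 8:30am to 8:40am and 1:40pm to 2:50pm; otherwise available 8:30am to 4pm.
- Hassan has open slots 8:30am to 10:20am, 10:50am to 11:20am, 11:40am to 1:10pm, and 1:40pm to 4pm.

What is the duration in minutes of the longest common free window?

Thandi free within 08:30–16:00: 08:40–13:40, 14:50–16:00.
Sven ∩ Thandi: 09:30–10:10, 11:40–12:30, 13:20–13:30.
Sven ∩ Thandi ∩ Hassan: 09:30–10:10, 11:40–12:30.
Common window lengths: 40, 50 min; longest is 50.

50 minutes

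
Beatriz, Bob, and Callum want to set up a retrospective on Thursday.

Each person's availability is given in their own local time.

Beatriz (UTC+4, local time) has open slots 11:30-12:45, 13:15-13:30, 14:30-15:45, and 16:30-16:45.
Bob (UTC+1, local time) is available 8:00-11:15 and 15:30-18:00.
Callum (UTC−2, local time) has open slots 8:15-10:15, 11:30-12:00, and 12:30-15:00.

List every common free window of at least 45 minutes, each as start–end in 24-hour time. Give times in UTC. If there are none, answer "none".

none

Beatriz → UTC: 07:30–08:45, 09:15–09:30, 10:30–11:45, 12:30–12:45.
Bob → UTC: 07:00–10:15, 14:30–17:00.
Callum → UTC: 10:15–12:15, 13:30–14:00, 14:30–17:00.
Beatriz ∩ Bob: 07:30–08:45, 09:15–09:30.
Beatriz ∩ Bob ∩ Callum: (none).
Windows ≥ 45 min: (none).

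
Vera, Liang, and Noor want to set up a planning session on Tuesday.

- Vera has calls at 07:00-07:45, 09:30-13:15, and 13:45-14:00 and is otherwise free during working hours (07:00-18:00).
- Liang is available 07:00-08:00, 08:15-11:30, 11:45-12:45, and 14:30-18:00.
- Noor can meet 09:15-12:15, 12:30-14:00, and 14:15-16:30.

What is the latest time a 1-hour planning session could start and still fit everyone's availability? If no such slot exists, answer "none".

Vera free within 07:00–18:00: 07:45–09:30, 13:15–13:45, 14:00–18:00.
Vera ∩ Liang: 07:45–08:00, 08:15–09:30, 14:30–18:00.
Vera ∩ Liang ∩ Noor: 09:15–09:30, 14:30–16:30.
Windows ≥ 60 min: 14:30–16:30.
Latest start in the last window 14:30–16:30 is 16:30 − 60 min = 15:30.

15:30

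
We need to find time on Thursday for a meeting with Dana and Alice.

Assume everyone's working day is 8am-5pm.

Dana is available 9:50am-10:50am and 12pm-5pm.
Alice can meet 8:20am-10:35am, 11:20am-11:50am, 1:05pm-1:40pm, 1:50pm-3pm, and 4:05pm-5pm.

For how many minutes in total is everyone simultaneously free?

205 minutes

Dana ∩ Alice: 09:50–10:35, 13:05–13:40, 13:50–15:00, 16:05–17:00.
Total common minutes: 45 + 35 + 70 + 55 = 205.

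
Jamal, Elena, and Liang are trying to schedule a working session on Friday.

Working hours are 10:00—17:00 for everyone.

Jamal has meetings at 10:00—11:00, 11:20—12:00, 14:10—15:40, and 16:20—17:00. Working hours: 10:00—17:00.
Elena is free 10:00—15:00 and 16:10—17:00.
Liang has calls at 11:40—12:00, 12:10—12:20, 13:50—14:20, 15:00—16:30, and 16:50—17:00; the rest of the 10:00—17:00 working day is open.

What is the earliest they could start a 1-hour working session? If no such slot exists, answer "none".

12:20

Jamal free within 10:00–17:00: 11:00–11:20, 12:00–14:10, 15:40–16:20.
Liang free within 10:00–17:00: 10:00–11:40, 12:00–12:10, 12:20–13:50, 14:20–15:00, 16:30–16:50.
Jamal ∩ Elena: 11:00–11:20, 12:00–14:10, 16:10–16:20.
Jamal ∩ Elena ∩ Liang: 11:00–11:20, 12:00–12:10, 12:20–13:50.
Windows ≥ 60 min: 12:20–13:50.
Earliest such window starts at 12:20.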